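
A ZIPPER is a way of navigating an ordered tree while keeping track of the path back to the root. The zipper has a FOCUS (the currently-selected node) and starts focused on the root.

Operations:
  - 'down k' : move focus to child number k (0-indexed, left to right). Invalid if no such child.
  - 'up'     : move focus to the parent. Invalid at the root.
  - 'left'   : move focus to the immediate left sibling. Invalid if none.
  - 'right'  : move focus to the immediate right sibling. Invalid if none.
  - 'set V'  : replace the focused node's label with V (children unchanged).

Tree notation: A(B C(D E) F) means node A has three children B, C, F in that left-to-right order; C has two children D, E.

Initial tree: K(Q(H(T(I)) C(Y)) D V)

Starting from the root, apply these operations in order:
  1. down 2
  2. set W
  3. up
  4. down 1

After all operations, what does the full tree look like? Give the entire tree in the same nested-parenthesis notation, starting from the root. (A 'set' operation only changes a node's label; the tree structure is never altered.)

Answer: K(Q(H(T(I)) C(Y)) D W)

Derivation:
Step 1 (down 2): focus=V path=2 depth=1 children=[] left=['Q', 'D'] right=[] parent=K
Step 2 (set W): focus=W path=2 depth=1 children=[] left=['Q', 'D'] right=[] parent=K
Step 3 (up): focus=K path=root depth=0 children=['Q', 'D', 'W'] (at root)
Step 4 (down 1): focus=D path=1 depth=1 children=[] left=['Q'] right=['W'] parent=K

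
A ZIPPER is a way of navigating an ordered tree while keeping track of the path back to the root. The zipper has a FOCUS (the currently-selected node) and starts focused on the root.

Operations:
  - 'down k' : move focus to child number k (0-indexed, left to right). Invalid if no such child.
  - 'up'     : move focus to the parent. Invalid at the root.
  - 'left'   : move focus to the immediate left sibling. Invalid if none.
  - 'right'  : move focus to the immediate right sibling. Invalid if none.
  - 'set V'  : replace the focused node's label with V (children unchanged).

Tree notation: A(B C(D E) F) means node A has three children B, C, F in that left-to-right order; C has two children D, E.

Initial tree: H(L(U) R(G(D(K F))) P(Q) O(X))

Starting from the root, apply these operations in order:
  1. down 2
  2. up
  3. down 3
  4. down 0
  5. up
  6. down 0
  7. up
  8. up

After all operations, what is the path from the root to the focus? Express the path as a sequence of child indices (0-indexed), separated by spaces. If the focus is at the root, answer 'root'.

Step 1 (down 2): focus=P path=2 depth=1 children=['Q'] left=['L', 'R'] right=['O'] parent=H
Step 2 (up): focus=H path=root depth=0 children=['L', 'R', 'P', 'O'] (at root)
Step 3 (down 3): focus=O path=3 depth=1 children=['X'] left=['L', 'R', 'P'] right=[] parent=H
Step 4 (down 0): focus=X path=3/0 depth=2 children=[] left=[] right=[] parent=O
Step 5 (up): focus=O path=3 depth=1 children=['X'] left=['L', 'R', 'P'] right=[] parent=H
Step 6 (down 0): focus=X path=3/0 depth=2 children=[] left=[] right=[] parent=O
Step 7 (up): focus=O path=3 depth=1 children=['X'] left=['L', 'R', 'P'] right=[] parent=H
Step 8 (up): focus=H path=root depth=0 children=['L', 'R', 'P', 'O'] (at root)

Answer: root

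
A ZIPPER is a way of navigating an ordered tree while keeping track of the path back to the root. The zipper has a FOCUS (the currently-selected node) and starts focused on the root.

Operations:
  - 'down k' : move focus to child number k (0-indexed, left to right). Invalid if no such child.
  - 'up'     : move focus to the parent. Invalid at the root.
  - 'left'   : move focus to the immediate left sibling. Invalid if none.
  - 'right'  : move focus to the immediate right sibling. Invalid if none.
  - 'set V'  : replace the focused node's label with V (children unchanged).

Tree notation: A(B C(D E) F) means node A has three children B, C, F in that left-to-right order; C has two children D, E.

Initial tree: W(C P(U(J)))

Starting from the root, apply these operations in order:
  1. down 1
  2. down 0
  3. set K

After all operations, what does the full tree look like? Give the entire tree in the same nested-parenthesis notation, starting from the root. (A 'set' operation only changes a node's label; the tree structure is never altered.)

Answer: W(C P(K(J)))

Derivation:
Step 1 (down 1): focus=P path=1 depth=1 children=['U'] left=['C'] right=[] parent=W
Step 2 (down 0): focus=U path=1/0 depth=2 children=['J'] left=[] right=[] parent=P
Step 3 (set K): focus=K path=1/0 depth=2 children=['J'] left=[] right=[] parent=P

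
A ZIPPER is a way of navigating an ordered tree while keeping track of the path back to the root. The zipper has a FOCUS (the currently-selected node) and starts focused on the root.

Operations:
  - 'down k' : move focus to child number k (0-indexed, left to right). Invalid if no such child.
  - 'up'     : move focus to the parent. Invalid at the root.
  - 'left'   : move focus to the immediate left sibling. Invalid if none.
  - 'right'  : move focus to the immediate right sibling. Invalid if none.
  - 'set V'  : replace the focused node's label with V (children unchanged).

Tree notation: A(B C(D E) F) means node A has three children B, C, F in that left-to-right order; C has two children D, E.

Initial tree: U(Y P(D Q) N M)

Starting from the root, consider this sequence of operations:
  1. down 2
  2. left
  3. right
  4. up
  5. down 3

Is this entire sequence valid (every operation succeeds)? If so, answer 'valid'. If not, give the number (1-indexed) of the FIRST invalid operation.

Step 1 (down 2): focus=N path=2 depth=1 children=[] left=['Y', 'P'] right=['M'] parent=U
Step 2 (left): focus=P path=1 depth=1 children=['D', 'Q'] left=['Y'] right=['N', 'M'] parent=U
Step 3 (right): focus=N path=2 depth=1 children=[] left=['Y', 'P'] right=['M'] parent=U
Step 4 (up): focus=U path=root depth=0 children=['Y', 'P', 'N', 'M'] (at root)
Step 5 (down 3): focus=M path=3 depth=1 children=[] left=['Y', 'P', 'N'] right=[] parent=U

Answer: valid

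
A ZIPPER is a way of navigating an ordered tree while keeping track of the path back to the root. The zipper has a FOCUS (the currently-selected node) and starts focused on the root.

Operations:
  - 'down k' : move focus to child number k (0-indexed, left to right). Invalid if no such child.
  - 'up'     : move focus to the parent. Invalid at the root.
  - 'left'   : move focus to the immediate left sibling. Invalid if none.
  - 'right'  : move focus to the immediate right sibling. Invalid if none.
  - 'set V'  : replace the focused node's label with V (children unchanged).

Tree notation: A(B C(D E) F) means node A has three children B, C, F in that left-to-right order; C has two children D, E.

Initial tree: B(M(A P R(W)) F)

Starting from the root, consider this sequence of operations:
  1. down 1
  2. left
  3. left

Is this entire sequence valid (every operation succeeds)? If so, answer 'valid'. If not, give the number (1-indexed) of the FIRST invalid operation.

Answer: 3

Derivation:
Step 1 (down 1): focus=F path=1 depth=1 children=[] left=['M'] right=[] parent=B
Step 2 (left): focus=M path=0 depth=1 children=['A', 'P', 'R'] left=[] right=['F'] parent=B
Step 3 (left): INVALID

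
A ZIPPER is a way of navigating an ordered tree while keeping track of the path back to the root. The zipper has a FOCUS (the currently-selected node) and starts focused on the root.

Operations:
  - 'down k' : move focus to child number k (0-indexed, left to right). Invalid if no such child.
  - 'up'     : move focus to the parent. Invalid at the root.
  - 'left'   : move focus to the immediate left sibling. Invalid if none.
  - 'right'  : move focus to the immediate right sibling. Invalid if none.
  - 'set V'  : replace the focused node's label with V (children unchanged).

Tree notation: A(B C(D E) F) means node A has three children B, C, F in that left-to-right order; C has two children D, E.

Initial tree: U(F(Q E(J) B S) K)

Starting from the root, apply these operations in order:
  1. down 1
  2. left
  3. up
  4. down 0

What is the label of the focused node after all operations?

Step 1 (down 1): focus=K path=1 depth=1 children=[] left=['F'] right=[] parent=U
Step 2 (left): focus=F path=0 depth=1 children=['Q', 'E', 'B', 'S'] left=[] right=['K'] parent=U
Step 3 (up): focus=U path=root depth=0 children=['F', 'K'] (at root)
Step 4 (down 0): focus=F path=0 depth=1 children=['Q', 'E', 'B', 'S'] left=[] right=['K'] parent=U

Answer: F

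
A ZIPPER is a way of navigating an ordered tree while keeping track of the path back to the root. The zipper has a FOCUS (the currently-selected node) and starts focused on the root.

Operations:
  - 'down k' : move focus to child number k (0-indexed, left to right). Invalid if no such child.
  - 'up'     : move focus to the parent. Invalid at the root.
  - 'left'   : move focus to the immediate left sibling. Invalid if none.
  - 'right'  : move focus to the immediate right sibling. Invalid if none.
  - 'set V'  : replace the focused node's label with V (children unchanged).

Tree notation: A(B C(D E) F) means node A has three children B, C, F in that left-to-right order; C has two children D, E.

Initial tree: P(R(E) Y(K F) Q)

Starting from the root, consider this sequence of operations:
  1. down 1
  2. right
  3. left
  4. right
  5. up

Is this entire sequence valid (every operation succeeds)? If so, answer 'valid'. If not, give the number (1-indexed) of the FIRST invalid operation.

Answer: valid

Derivation:
Step 1 (down 1): focus=Y path=1 depth=1 children=['K', 'F'] left=['R'] right=['Q'] parent=P
Step 2 (right): focus=Q path=2 depth=1 children=[] left=['R', 'Y'] right=[] parent=P
Step 3 (left): focus=Y path=1 depth=1 children=['K', 'F'] left=['R'] right=['Q'] parent=P
Step 4 (right): focus=Q path=2 depth=1 children=[] left=['R', 'Y'] right=[] parent=P
Step 5 (up): focus=P path=root depth=0 children=['R', 'Y', 'Q'] (at root)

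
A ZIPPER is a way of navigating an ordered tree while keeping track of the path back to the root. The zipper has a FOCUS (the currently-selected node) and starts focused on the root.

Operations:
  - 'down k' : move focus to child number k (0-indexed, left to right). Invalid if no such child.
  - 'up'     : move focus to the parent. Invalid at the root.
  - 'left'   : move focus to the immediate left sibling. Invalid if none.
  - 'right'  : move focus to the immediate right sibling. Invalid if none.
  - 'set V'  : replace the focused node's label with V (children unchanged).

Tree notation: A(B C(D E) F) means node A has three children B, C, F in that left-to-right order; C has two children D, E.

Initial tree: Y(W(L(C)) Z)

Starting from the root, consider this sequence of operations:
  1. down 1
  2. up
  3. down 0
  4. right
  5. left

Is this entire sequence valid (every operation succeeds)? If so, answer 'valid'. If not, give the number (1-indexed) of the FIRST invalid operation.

Answer: valid

Derivation:
Step 1 (down 1): focus=Z path=1 depth=1 children=[] left=['W'] right=[] parent=Y
Step 2 (up): focus=Y path=root depth=0 children=['W', 'Z'] (at root)
Step 3 (down 0): focus=W path=0 depth=1 children=['L'] left=[] right=['Z'] parent=Y
Step 4 (right): focus=Z path=1 depth=1 children=[] left=['W'] right=[] parent=Y
Step 5 (left): focus=W path=0 depth=1 children=['L'] left=[] right=['Z'] parent=Y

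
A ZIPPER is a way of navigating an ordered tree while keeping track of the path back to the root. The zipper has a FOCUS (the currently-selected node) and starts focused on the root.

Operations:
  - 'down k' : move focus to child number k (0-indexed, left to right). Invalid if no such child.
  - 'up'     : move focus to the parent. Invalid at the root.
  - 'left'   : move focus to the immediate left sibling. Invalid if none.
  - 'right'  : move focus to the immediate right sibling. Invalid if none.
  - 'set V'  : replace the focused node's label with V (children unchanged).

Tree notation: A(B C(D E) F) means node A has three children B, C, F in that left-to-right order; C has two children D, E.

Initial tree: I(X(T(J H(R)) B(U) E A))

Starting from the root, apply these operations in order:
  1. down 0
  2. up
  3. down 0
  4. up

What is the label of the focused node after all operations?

Answer: I

Derivation:
Step 1 (down 0): focus=X path=0 depth=1 children=['T', 'B', 'E', 'A'] left=[] right=[] parent=I
Step 2 (up): focus=I path=root depth=0 children=['X'] (at root)
Step 3 (down 0): focus=X path=0 depth=1 children=['T', 'B', 'E', 'A'] left=[] right=[] parent=I
Step 4 (up): focus=I path=root depth=0 children=['X'] (at root)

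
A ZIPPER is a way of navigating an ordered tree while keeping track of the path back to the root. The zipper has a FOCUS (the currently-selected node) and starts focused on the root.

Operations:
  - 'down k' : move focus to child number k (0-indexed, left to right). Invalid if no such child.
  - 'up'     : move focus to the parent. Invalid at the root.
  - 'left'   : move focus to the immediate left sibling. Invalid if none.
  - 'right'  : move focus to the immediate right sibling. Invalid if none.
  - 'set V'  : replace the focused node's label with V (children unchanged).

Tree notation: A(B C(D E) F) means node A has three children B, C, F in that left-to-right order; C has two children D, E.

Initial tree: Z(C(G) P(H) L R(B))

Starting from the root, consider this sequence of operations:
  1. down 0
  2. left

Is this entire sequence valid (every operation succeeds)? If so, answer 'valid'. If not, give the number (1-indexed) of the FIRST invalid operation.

Answer: 2

Derivation:
Step 1 (down 0): focus=C path=0 depth=1 children=['G'] left=[] right=['P', 'L', 'R'] parent=Z
Step 2 (left): INVALID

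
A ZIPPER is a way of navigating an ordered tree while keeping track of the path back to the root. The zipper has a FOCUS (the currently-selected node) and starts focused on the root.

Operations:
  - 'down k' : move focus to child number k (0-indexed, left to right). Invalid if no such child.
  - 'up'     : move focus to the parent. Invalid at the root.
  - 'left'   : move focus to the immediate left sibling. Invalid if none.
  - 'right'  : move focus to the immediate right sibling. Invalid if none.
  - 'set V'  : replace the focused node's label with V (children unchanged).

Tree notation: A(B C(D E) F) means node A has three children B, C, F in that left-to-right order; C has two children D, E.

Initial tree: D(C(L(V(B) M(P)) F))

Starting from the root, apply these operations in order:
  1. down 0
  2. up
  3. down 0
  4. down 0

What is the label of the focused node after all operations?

Step 1 (down 0): focus=C path=0 depth=1 children=['L', 'F'] left=[] right=[] parent=D
Step 2 (up): focus=D path=root depth=0 children=['C'] (at root)
Step 3 (down 0): focus=C path=0 depth=1 children=['L', 'F'] left=[] right=[] parent=D
Step 4 (down 0): focus=L path=0/0 depth=2 children=['V', 'M'] left=[] right=['F'] parent=C

Answer: L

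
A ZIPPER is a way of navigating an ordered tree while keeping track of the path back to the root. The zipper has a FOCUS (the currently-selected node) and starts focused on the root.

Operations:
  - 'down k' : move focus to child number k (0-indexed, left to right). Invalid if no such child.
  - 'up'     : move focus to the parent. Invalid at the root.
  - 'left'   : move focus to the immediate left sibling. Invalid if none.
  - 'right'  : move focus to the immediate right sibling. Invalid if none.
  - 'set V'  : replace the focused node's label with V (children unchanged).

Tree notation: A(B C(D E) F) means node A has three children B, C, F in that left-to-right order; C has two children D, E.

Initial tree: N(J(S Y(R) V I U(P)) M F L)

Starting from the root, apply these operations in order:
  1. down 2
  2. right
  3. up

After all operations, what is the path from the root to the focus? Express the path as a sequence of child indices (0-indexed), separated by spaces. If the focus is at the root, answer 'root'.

Answer: root

Derivation:
Step 1 (down 2): focus=F path=2 depth=1 children=[] left=['J', 'M'] right=['L'] parent=N
Step 2 (right): focus=L path=3 depth=1 children=[] left=['J', 'M', 'F'] right=[] parent=N
Step 3 (up): focus=N path=root depth=0 children=['J', 'M', 'F', 'L'] (at root)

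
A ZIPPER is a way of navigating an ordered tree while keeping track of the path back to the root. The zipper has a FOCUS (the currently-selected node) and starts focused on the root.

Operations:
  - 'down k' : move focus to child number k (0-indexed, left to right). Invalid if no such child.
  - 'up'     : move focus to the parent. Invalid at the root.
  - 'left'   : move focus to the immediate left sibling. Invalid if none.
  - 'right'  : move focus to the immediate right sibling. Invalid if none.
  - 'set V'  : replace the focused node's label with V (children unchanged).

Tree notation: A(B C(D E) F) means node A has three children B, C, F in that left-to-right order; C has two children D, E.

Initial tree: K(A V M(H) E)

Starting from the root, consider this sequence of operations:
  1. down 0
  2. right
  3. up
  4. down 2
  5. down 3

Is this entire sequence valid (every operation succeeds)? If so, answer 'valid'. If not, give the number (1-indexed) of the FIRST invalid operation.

Step 1 (down 0): focus=A path=0 depth=1 children=[] left=[] right=['V', 'M', 'E'] parent=K
Step 2 (right): focus=V path=1 depth=1 children=[] left=['A'] right=['M', 'E'] parent=K
Step 3 (up): focus=K path=root depth=0 children=['A', 'V', 'M', 'E'] (at root)
Step 4 (down 2): focus=M path=2 depth=1 children=['H'] left=['A', 'V'] right=['E'] parent=K
Step 5 (down 3): INVALID

Answer: 5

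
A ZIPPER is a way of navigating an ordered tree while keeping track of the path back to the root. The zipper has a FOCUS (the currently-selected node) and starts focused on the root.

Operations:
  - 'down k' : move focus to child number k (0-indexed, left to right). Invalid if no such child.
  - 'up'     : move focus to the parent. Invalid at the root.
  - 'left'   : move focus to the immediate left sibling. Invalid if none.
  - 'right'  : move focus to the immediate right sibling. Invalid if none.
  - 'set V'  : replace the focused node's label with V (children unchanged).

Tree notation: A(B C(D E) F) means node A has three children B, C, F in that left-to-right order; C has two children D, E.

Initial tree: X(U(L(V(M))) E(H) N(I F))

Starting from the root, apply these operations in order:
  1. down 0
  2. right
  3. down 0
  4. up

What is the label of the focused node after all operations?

Step 1 (down 0): focus=U path=0 depth=1 children=['L'] left=[] right=['E', 'N'] parent=X
Step 2 (right): focus=E path=1 depth=1 children=['H'] left=['U'] right=['N'] parent=X
Step 3 (down 0): focus=H path=1/0 depth=2 children=[] left=[] right=[] parent=E
Step 4 (up): focus=E path=1 depth=1 children=['H'] left=['U'] right=['N'] parent=X

Answer: E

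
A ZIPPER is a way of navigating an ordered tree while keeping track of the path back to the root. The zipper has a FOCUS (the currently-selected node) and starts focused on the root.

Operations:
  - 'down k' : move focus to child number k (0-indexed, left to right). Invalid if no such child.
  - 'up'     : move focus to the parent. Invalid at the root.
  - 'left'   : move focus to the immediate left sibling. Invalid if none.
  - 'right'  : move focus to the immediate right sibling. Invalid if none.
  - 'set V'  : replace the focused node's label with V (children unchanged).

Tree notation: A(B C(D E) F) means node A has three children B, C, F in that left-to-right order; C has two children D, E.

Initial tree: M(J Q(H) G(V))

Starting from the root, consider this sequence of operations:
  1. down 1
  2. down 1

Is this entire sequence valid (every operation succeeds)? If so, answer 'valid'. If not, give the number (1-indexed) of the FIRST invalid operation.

Answer: 2

Derivation:
Step 1 (down 1): focus=Q path=1 depth=1 children=['H'] left=['J'] right=['G'] parent=M
Step 2 (down 1): INVALID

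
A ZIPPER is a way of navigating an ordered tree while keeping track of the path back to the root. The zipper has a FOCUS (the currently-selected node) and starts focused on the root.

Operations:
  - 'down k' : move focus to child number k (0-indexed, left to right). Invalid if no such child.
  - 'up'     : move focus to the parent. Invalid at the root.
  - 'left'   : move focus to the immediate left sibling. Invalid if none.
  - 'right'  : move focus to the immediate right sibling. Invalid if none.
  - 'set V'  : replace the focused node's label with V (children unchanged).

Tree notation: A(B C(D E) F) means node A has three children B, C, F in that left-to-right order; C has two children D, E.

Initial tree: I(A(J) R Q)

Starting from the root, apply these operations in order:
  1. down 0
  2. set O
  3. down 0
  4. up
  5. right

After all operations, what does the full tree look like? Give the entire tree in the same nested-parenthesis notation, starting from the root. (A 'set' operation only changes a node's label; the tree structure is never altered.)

Answer: I(O(J) R Q)

Derivation:
Step 1 (down 0): focus=A path=0 depth=1 children=['J'] left=[] right=['R', 'Q'] parent=I
Step 2 (set O): focus=O path=0 depth=1 children=['J'] left=[] right=['R', 'Q'] parent=I
Step 3 (down 0): focus=J path=0/0 depth=2 children=[] left=[] right=[] parent=O
Step 4 (up): focus=O path=0 depth=1 children=['J'] left=[] right=['R', 'Q'] parent=I
Step 5 (right): focus=R path=1 depth=1 children=[] left=['O'] right=['Q'] parent=I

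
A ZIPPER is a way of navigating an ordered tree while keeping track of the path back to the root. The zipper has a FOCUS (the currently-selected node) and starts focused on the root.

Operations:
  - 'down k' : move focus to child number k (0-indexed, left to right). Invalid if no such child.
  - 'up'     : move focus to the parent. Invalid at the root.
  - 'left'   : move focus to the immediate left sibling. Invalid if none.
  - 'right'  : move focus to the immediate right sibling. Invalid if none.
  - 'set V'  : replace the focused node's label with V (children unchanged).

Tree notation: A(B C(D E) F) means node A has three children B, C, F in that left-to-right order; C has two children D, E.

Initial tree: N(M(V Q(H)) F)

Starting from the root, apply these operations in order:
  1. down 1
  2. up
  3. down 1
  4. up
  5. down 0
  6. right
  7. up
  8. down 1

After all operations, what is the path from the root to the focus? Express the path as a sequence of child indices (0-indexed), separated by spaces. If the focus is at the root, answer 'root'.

Answer: 1

Derivation:
Step 1 (down 1): focus=F path=1 depth=1 children=[] left=['M'] right=[] parent=N
Step 2 (up): focus=N path=root depth=0 children=['M', 'F'] (at root)
Step 3 (down 1): focus=F path=1 depth=1 children=[] left=['M'] right=[] parent=N
Step 4 (up): focus=N path=root depth=0 children=['M', 'F'] (at root)
Step 5 (down 0): focus=M path=0 depth=1 children=['V', 'Q'] left=[] right=['F'] parent=N
Step 6 (right): focus=F path=1 depth=1 children=[] left=['M'] right=[] parent=N
Step 7 (up): focus=N path=root depth=0 children=['M', 'F'] (at root)
Step 8 (down 1): focus=F path=1 depth=1 children=[] left=['M'] right=[] parent=N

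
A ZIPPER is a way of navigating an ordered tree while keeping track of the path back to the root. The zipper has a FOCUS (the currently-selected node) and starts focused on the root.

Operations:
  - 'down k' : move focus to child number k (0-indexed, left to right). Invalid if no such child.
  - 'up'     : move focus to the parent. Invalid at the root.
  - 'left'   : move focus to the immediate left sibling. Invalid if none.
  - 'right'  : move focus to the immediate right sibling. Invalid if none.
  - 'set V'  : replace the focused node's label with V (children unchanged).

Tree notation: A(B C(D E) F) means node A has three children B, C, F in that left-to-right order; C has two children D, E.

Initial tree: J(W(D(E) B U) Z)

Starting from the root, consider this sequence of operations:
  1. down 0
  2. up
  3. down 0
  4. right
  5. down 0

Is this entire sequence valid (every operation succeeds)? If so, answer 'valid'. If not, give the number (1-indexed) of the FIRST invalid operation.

Answer: 5

Derivation:
Step 1 (down 0): focus=W path=0 depth=1 children=['D', 'B', 'U'] left=[] right=['Z'] parent=J
Step 2 (up): focus=J path=root depth=0 children=['W', 'Z'] (at root)
Step 3 (down 0): focus=W path=0 depth=1 children=['D', 'B', 'U'] left=[] right=['Z'] parent=J
Step 4 (right): focus=Z path=1 depth=1 children=[] left=['W'] right=[] parent=J
Step 5 (down 0): INVALID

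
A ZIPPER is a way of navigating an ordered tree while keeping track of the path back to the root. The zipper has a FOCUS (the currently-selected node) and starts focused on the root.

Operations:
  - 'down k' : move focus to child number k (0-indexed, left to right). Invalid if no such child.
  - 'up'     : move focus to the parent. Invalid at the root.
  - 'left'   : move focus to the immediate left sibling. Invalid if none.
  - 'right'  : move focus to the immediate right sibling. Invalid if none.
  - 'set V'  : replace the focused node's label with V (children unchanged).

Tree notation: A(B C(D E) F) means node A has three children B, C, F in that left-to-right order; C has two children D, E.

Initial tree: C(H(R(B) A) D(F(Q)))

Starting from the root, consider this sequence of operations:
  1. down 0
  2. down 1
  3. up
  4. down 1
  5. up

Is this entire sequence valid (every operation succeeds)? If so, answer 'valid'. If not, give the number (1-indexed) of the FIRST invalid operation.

Answer: valid

Derivation:
Step 1 (down 0): focus=H path=0 depth=1 children=['R', 'A'] left=[] right=['D'] parent=C
Step 2 (down 1): focus=A path=0/1 depth=2 children=[] left=['R'] right=[] parent=H
Step 3 (up): focus=H path=0 depth=1 children=['R', 'A'] left=[] right=['D'] parent=C
Step 4 (down 1): focus=A path=0/1 depth=2 children=[] left=['R'] right=[] parent=H
Step 5 (up): focus=H path=0 depth=1 children=['R', 'A'] left=[] right=['D'] parent=C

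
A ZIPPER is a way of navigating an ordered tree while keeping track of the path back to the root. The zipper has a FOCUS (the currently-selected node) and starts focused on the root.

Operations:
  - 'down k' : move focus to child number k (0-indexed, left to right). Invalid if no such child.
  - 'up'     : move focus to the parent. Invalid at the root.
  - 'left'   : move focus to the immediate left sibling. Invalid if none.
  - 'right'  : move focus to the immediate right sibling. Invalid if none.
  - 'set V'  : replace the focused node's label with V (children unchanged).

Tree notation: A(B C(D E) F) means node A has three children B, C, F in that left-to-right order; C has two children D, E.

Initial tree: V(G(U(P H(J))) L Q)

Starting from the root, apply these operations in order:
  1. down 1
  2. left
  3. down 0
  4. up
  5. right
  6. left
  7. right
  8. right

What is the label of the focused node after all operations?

Answer: Q

Derivation:
Step 1 (down 1): focus=L path=1 depth=1 children=[] left=['G'] right=['Q'] parent=V
Step 2 (left): focus=G path=0 depth=1 children=['U'] left=[] right=['L', 'Q'] parent=V
Step 3 (down 0): focus=U path=0/0 depth=2 children=['P', 'H'] left=[] right=[] parent=G
Step 4 (up): focus=G path=0 depth=1 children=['U'] left=[] right=['L', 'Q'] parent=V
Step 5 (right): focus=L path=1 depth=1 children=[] left=['G'] right=['Q'] parent=V
Step 6 (left): focus=G path=0 depth=1 children=['U'] left=[] right=['L', 'Q'] parent=V
Step 7 (right): focus=L path=1 depth=1 children=[] left=['G'] right=['Q'] parent=V
Step 8 (right): focus=Q path=2 depth=1 children=[] left=['G', 'L'] right=[] parent=V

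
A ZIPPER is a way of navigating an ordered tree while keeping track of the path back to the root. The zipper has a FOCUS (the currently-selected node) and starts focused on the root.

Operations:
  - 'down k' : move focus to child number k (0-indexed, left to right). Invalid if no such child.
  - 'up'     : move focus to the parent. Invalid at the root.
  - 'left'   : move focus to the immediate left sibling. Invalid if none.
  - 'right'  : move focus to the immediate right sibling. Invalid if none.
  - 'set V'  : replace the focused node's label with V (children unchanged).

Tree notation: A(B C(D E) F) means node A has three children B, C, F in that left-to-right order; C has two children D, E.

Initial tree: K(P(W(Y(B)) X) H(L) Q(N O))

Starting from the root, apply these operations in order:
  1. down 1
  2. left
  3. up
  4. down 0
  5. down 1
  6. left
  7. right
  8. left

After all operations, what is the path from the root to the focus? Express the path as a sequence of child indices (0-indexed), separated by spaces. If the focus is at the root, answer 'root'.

Step 1 (down 1): focus=H path=1 depth=1 children=['L'] left=['P'] right=['Q'] parent=K
Step 2 (left): focus=P path=0 depth=1 children=['W', 'X'] left=[] right=['H', 'Q'] parent=K
Step 3 (up): focus=K path=root depth=0 children=['P', 'H', 'Q'] (at root)
Step 4 (down 0): focus=P path=0 depth=1 children=['W', 'X'] left=[] right=['H', 'Q'] parent=K
Step 5 (down 1): focus=X path=0/1 depth=2 children=[] left=['W'] right=[] parent=P
Step 6 (left): focus=W path=0/0 depth=2 children=['Y'] left=[] right=['X'] parent=P
Step 7 (right): focus=X path=0/1 depth=2 children=[] left=['W'] right=[] parent=P
Step 8 (left): focus=W path=0/0 depth=2 children=['Y'] left=[] right=['X'] parent=P

Answer: 0 0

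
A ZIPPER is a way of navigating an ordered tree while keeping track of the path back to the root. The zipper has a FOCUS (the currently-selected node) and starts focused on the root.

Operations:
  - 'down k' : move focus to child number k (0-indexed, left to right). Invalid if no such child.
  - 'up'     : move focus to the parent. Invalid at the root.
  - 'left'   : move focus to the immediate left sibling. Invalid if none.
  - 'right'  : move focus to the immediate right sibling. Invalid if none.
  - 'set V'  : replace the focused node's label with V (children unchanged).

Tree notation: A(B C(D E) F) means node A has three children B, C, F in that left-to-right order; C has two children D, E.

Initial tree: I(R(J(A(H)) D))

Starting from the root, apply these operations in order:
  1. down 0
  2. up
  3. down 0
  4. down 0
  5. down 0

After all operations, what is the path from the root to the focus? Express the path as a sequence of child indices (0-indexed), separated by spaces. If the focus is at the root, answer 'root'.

Step 1 (down 0): focus=R path=0 depth=1 children=['J', 'D'] left=[] right=[] parent=I
Step 2 (up): focus=I path=root depth=0 children=['R'] (at root)
Step 3 (down 0): focus=R path=0 depth=1 children=['J', 'D'] left=[] right=[] parent=I
Step 4 (down 0): focus=J path=0/0 depth=2 children=['A'] left=[] right=['D'] parent=R
Step 5 (down 0): focus=A path=0/0/0 depth=3 children=['H'] left=[] right=[] parent=J

Answer: 0 0 0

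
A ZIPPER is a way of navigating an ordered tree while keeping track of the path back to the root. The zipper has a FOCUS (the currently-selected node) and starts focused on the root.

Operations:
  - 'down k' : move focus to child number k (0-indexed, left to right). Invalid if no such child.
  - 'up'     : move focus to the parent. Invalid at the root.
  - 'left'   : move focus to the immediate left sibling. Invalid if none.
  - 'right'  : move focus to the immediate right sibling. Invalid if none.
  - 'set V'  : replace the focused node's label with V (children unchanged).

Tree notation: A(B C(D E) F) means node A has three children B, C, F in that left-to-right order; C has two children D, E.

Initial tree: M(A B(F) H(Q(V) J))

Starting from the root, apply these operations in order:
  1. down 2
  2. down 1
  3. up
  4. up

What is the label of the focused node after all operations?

Answer: M

Derivation:
Step 1 (down 2): focus=H path=2 depth=1 children=['Q', 'J'] left=['A', 'B'] right=[] parent=M
Step 2 (down 1): focus=J path=2/1 depth=2 children=[] left=['Q'] right=[] parent=H
Step 3 (up): focus=H path=2 depth=1 children=['Q', 'J'] left=['A', 'B'] right=[] parent=M
Step 4 (up): focus=M path=root depth=0 children=['A', 'B', 'H'] (at root)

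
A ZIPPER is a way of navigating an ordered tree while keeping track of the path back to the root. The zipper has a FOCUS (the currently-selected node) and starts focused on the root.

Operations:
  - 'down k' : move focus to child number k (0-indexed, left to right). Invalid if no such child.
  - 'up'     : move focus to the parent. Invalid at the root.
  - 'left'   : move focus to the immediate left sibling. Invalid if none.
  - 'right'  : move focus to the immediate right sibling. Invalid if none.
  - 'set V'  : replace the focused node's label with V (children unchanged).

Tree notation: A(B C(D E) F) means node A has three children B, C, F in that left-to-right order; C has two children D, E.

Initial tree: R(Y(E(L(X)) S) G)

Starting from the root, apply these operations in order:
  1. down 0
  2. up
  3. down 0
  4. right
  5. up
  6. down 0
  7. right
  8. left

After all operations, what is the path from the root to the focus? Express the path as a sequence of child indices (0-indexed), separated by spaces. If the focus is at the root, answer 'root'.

Answer: 0

Derivation:
Step 1 (down 0): focus=Y path=0 depth=1 children=['E', 'S'] left=[] right=['G'] parent=R
Step 2 (up): focus=R path=root depth=0 children=['Y', 'G'] (at root)
Step 3 (down 0): focus=Y path=0 depth=1 children=['E', 'S'] left=[] right=['G'] parent=R
Step 4 (right): focus=G path=1 depth=1 children=[] left=['Y'] right=[] parent=R
Step 5 (up): focus=R path=root depth=0 children=['Y', 'G'] (at root)
Step 6 (down 0): focus=Y path=0 depth=1 children=['E', 'S'] left=[] right=['G'] parent=R
Step 7 (right): focus=G path=1 depth=1 children=[] left=['Y'] right=[] parent=R
Step 8 (left): focus=Y path=0 depth=1 children=['E', 'S'] left=[] right=['G'] parent=R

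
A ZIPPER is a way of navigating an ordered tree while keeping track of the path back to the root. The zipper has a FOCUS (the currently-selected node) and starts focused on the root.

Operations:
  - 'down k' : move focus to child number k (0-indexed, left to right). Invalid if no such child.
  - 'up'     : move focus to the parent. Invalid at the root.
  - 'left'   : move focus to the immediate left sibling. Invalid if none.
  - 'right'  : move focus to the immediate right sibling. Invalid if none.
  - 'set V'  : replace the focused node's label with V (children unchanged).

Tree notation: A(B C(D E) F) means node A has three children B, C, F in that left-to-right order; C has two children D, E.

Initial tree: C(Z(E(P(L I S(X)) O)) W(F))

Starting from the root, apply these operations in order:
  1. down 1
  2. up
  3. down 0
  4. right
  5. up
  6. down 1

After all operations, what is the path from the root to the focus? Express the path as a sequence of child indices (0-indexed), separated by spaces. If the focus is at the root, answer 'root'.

Answer: 1

Derivation:
Step 1 (down 1): focus=W path=1 depth=1 children=['F'] left=['Z'] right=[] parent=C
Step 2 (up): focus=C path=root depth=0 children=['Z', 'W'] (at root)
Step 3 (down 0): focus=Z path=0 depth=1 children=['E'] left=[] right=['W'] parent=C
Step 4 (right): focus=W path=1 depth=1 children=['F'] left=['Z'] right=[] parent=C
Step 5 (up): focus=C path=root depth=0 children=['Z', 'W'] (at root)
Step 6 (down 1): focus=W path=1 depth=1 children=['F'] left=['Z'] right=[] parent=C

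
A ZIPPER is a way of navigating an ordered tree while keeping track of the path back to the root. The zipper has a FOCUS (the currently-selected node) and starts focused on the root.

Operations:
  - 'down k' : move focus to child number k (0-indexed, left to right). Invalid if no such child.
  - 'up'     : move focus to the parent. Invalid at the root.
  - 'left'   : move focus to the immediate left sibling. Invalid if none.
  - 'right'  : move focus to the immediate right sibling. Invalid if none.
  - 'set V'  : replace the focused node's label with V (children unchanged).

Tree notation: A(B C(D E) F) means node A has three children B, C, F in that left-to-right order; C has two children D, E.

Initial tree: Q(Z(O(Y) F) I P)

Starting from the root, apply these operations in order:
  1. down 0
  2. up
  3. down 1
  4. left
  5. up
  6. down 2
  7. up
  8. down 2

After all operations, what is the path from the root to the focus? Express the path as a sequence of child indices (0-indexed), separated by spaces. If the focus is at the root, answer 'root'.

Step 1 (down 0): focus=Z path=0 depth=1 children=['O', 'F'] left=[] right=['I', 'P'] parent=Q
Step 2 (up): focus=Q path=root depth=0 children=['Z', 'I', 'P'] (at root)
Step 3 (down 1): focus=I path=1 depth=1 children=[] left=['Z'] right=['P'] parent=Q
Step 4 (left): focus=Z path=0 depth=1 children=['O', 'F'] left=[] right=['I', 'P'] parent=Q
Step 5 (up): focus=Q path=root depth=0 children=['Z', 'I', 'P'] (at root)
Step 6 (down 2): focus=P path=2 depth=1 children=[] left=['Z', 'I'] right=[] parent=Q
Step 7 (up): focus=Q path=root depth=0 children=['Z', 'I', 'P'] (at root)
Step 8 (down 2): focus=P path=2 depth=1 children=[] left=['Z', 'I'] right=[] parent=Q

Answer: 2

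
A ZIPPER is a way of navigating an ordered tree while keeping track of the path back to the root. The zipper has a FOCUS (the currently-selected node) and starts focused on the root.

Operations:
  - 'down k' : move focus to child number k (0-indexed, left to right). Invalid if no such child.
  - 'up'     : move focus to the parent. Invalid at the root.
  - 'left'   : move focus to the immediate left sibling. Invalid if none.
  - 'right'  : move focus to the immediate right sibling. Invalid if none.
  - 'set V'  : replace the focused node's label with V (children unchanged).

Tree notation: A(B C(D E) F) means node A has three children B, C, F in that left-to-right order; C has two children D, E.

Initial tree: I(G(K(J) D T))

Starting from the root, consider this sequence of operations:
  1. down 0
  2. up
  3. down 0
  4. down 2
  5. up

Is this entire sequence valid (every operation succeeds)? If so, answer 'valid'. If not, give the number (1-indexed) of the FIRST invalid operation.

Answer: valid

Derivation:
Step 1 (down 0): focus=G path=0 depth=1 children=['K', 'D', 'T'] left=[] right=[] parent=I
Step 2 (up): focus=I path=root depth=0 children=['G'] (at root)
Step 3 (down 0): focus=G path=0 depth=1 children=['K', 'D', 'T'] left=[] right=[] parent=I
Step 4 (down 2): focus=T path=0/2 depth=2 children=[] left=['K', 'D'] right=[] parent=G
Step 5 (up): focus=G path=0 depth=1 children=['K', 'D', 'T'] left=[] right=[] parent=I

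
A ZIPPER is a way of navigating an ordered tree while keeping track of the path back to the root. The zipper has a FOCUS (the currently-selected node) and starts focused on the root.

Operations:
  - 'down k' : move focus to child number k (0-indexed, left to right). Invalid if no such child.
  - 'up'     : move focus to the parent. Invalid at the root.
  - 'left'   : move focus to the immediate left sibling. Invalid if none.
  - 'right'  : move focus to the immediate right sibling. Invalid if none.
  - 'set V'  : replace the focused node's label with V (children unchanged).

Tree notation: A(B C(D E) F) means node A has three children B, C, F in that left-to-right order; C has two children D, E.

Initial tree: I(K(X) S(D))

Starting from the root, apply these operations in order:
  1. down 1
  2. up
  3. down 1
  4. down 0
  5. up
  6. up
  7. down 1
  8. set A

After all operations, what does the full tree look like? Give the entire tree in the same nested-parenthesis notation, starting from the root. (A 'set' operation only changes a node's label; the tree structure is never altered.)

Step 1 (down 1): focus=S path=1 depth=1 children=['D'] left=['K'] right=[] parent=I
Step 2 (up): focus=I path=root depth=0 children=['K', 'S'] (at root)
Step 3 (down 1): focus=S path=1 depth=1 children=['D'] left=['K'] right=[] parent=I
Step 4 (down 0): focus=D path=1/0 depth=2 children=[] left=[] right=[] parent=S
Step 5 (up): focus=S path=1 depth=1 children=['D'] left=['K'] right=[] parent=I
Step 6 (up): focus=I path=root depth=0 children=['K', 'S'] (at root)
Step 7 (down 1): focus=S path=1 depth=1 children=['D'] left=['K'] right=[] parent=I
Step 8 (set A): focus=A path=1 depth=1 children=['D'] left=['K'] right=[] parent=I

Answer: I(K(X) A(D))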